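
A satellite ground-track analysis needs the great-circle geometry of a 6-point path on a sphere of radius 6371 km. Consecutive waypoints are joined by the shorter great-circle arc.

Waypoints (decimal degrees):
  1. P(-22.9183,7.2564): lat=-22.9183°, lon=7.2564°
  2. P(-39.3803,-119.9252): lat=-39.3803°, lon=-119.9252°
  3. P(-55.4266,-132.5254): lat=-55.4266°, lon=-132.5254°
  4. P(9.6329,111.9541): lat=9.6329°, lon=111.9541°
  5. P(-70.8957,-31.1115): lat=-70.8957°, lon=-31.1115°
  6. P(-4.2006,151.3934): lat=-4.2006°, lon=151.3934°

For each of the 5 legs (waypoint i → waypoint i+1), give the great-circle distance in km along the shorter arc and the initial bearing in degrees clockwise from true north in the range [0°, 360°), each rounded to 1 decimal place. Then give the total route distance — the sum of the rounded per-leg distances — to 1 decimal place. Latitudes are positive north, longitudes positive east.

Leg 1: φ1=-0.3999998, φ2=-0.6873159, Δφ=-0.2873161, Δλ=-2.2197377 rad; a=sin²(Δφ/2)+cosφ1·cosφ2·sin²(Δλ/2)=0.5915907531; c=2·atan2(√a, √(1-a))=1.755018075; dist=6371·c=11181.220 ≈ 11181.2 km; running total=11181.2 km
Leg 1 bearing: y=sinΔλ·cosφ2=-0.61582925, x=cosφ1·sinφ2-sinφ1·cosφ2·cosΔλ=-0.76628902; θ=atan2(y, x)=-141.2129° <0 so +360° → 218.7871° ≈ 218.8°
Leg 2: φ1=-0.6873159, φ2=-0.9673767, Δφ=-0.2800608, Δλ=-0.2199150 rad; a=sin²(Δφ/2)+cosφ1·cosφ2·sin²(Δλ/2)=0.0247625452; c=2·atan2(√a, √(1-a))=0.316035966; dist=6371·c=2013.465 ≈ 2013.5 km; running total=13194.7 km
Leg 2 bearing: y=sinΔλ·cosφ2=-0.12378983, x=cosφ1·sinφ2-sinφ1·cosφ2·cosΔλ=-0.28508512; θ=atan2(y, x)=-156.5285° <0 so +360° → 203.4715° ≈ 203.5°
Leg 3: φ1=-0.9673767, φ2=0.1681258, Δφ=1.1355025, Δλ=4.2669722 rad; a=sin²(Δφ/2)+cosφ1·cosφ2·sin²(Δλ/2)=0.6894090485; c=2·atan2(√a, √(1-a))=1.959315206; dist=6371·c=12482.797 ≈ 12482.8 km; running total=25677.5 km
Leg 3 bearing: y=sinΔλ·cosφ2=-0.88970702, x=cosφ1·sinφ2-sinφ1·cosφ2·cosΔλ=-0.25479065; θ=atan2(y, x)=-105.9804° <0 so +360° → 254.0196° ≈ 254.0°
Leg 4: φ1=0.1681258, φ2=-1.2373634, Δφ=-1.4054892, Δλ=-2.4969658 rad; a=sin²(Δφ/2)+cosφ1·cosφ2·sin²(Δλ/2)=0.7080199795; c=2·atan2(√a, √(1-a))=1.999882464; dist=6371·c=12741.251 ≈ 12741.3 km; running total=38418.8 km
Leg 4 bearing: y=sinΔλ·cosφ2=-0.19666793, x=cosφ1·sinφ2-sinφ1·cosφ2·cosΔλ=-0.88782458; θ=atan2(y, x)=-167.5097° <0 so +360° → 192.4903° ≈ 192.5°
Leg 5: φ1=-1.2373634, φ2=-0.0733143, Δφ=1.1640491, Δλ=3.1853114 rad; a=sin²(Δφ/2)+cosφ1·cosφ2·sin²(Δλ/2)=0.6284416550; c=2·atan2(√a, √(1-a))=1.830592231; dist=6371·c=11662.703 ≈ 11662.7 km; running total=50081.5 km
Leg 5 bearing: y=sinΔλ·cosφ2=-0.04358742, x=cosφ1·sinφ2-sinφ1·cosφ2·cosΔλ=-0.96545901; θ=atan2(y, x)=-177.4150° <0 so +360° → 182.5850° ≈ 182.6°

Leg 1: dist=11181.2 km, bearing=218.8°
Leg 2: dist=2013.5 km, bearing=203.5°
Leg 3: dist=12482.8 km, bearing=254.0°
Leg 4: dist=12741.3 km, bearing=192.5°
Leg 5: dist=11662.7 km, bearing=182.6°
Total: 50081.5 km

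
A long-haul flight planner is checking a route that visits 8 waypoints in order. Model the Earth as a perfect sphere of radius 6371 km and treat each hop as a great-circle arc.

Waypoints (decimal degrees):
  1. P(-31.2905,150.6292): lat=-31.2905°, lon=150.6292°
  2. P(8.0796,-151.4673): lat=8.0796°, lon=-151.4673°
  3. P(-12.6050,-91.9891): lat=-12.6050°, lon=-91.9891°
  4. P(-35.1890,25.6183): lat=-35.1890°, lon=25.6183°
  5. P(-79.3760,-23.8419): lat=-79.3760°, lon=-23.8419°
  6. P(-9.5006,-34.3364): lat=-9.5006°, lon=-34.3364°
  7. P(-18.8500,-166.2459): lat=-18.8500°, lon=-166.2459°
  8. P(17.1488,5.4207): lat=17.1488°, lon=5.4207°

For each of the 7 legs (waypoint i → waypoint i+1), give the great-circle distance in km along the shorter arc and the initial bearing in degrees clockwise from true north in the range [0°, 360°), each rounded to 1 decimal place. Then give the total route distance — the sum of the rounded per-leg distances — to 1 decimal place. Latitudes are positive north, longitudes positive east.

Leg 1: dist=7547.9 km, bearing=64.9°
Leg 2: dist=6962.0 km, bearing=108.8°
Leg 3: dist=11576.9 km, bearing=131.7°
Leg 4: dist=5378.4 km, bearing=190.8°
Leg 5: dist=7790.4 km, bearing=349.0°
Leg 6: dist=13872.6 km, bearing=239.0°
Leg 7: dist=19113.8 km, bearing=100.8°
Total: 72242.0 km

Leg 1: φ1=-0.5461222, φ2=0.1410156, Δφ=0.6871379, Δλ=-5.2725786 rad; a=sin²(Δφ/2)+cosφ1·cosφ2·sin²(Δλ/2)=0.3117225935; c=2·atan2(√a, √(1-a))=1.184721775; dist=6371·c=7547.862 ≈ 7547.9 km; running total=7547.9 km
Leg 1 bearing: y=sinΔλ·cosφ2=0.83874533, x=cosφ1·sinφ2-sinφ1·cosφ2·cosΔλ=0.39333542; θ=atan2(y, x)=64.8754° ≈ 64.9°
Leg 2: φ1=0.1410156, φ2=-0.2199988, Δφ=-0.3610144, Δλ=1.0380904 rad; a=sin²(Δφ/2)+cosφ1·cosφ2·sin²(Δλ/2)=0.2699829958; c=2·atan2(√a, √(1-a))=1.092762827; dist=6371·c=6961.992 ≈ 6962.0 km; running total=14509.9 km
Leg 2 bearing: y=sinΔλ·cosφ2=0.84067342, x=cosφ1·sinφ2-sinφ1·cosφ2·cosΔλ=-0.28572174; θ=atan2(y, x)=108.7715° ≈ 108.8°
Leg 3: φ1=-0.2199988, φ2=-0.6141639, Δφ=-0.3941652, Δλ=2.0526364 rad; a=sin²(Δφ/2)+cosφ1·cosφ2·sin²(Δλ/2)=0.6219184981; c=2·atan2(√a, √(1-a))=1.817116638; dist=6371·c=11576.850 ≈ 11576.9 km; running total=26086.8 km
Leg 3 bearing: y=sinΔλ·cosφ2=0.72420589, x=cosφ1·sinφ2-sinφ1·cosφ2·cosΔλ=-0.64503438; θ=atan2(y, x)=131.6908° ≈ 131.7°
Leg 4: φ1=-0.6141639, φ2=-1.3853725, Δφ=-0.7712086, Δλ=-0.8632433 rad; a=sin²(Δφ/2)+cosφ1·cosφ2·sin²(Δλ/2)=0.1678349692; c=2·atan2(√a, √(1-a))=0.844199178; dist=6371·c=5378.393 ≈ 5378.4 km; running total=31465.2 km
Leg 4 bearing: y=sinΔλ·cosφ2=-0.14010757, x=cosφ1·sinφ2-sinφ1·cosφ2·cosΔλ=-0.73419033; θ=atan2(y, x)=-169.1960° <0 so +360° → 190.8040° ≈ 190.8°
Leg 5: φ1=-1.3853725, φ2=-0.1658168, Δφ=1.2195558, Δλ=-0.1831636 rad; a=sin²(Δφ/2)+cosφ1·cosφ2·sin²(Δλ/2)=0.3294893942; c=2·atan2(√a, √(1-a))=1.222793312; dist=6371·c=7790.416 ≈ 7790.4 km; running total=39255.6 km
Leg 5 bearing: y=sinΔλ·cosφ2=-0.17964287, x=cosφ1·sinφ2-sinφ1·cosφ2·cosΔλ=0.92273126; θ=atan2(y, x)=-11.0169° <0 so +360° → 348.9831° ≈ 349.0°
Leg 6: φ1=-0.1658168, φ2=-0.3289946, Δφ=-0.1631778, Δλ=-2.3022551 rad; a=sin²(Δφ/2)+cosφ1·cosφ2·sin²(Δλ/2)=0.7850663382; c=2·atan2(√a, √(1-a))=2.177463668; dist=6371·c=13872.621 ≈ 13872.6 km; running total=53128.2 km
Leg 6 bearing: y=sinΔλ·cosφ2=-0.70428758, x=cosφ1·sinφ2-sinφ1·cosφ2·cosΔλ=-0.42299850; θ=atan2(y, x)=-120.9892° <0 so +360° → 239.0108° ≈ 239.0°
Leg 7: φ1=-0.3289946, φ2=0.2993030, Δφ=0.6282976, Δλ=2.9961474 rad; a=sin²(Δφ/2)+cosφ1·cosφ2·sin²(Δλ/2)=0.9950056102; c=2·atan2(√a, √(1-a))=3.000132741; dist=6371·c=19113.846 ≈ 19113.8 km; running total=72242.0 km
Leg 7 bearing: y=sinΔλ·cosφ2=0.13848961, x=cosφ1·sinφ2-sinφ1·cosφ2·cosΔλ=-0.02642747; θ=atan2(y, x)=100.8037° ≈ 100.8°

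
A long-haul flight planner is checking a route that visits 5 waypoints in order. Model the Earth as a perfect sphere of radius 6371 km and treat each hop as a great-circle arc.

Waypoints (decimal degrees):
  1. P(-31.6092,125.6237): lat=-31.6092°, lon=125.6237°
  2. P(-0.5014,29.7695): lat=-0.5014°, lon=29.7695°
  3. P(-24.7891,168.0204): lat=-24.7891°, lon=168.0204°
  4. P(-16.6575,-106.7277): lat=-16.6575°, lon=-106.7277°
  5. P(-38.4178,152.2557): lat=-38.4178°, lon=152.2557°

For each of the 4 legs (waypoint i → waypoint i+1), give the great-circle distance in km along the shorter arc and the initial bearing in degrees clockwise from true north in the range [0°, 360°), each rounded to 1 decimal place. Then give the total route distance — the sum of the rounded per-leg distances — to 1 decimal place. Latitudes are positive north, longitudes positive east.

Leg 1: dist=10532.3 km, bearing=266.5°
Leg 2: dist=14716.4 km, bearing=125.1°
Leg 3: dist=8775.5 km, bearing=103.4°
Leg 4: dist=9786.5 km, bearing=230.3°
Total: 43810.7 km

Leg 1: φ1=-0.5516846, φ2=-0.0087511, Δφ=0.5429335, Δλ=-1.6729714 rad; a=sin²(Δφ/2)+cosφ1·cosφ2·sin²(Δλ/2)=0.5411377118; c=2·atan2(√a, √(1-a))=1.653164858; dist=6371·c=10532.313 ≈ 10532.3 km; running total=10532.3 km
Leg 1 bearing: y=sinΔλ·cosφ2=-0.99474658, x=cosφ1·sinφ2-sinφ1·cosφ2·cosΔλ=-0.06090979; θ=atan2(y, x)=-93.5039° <0 so +360° → 266.4961° ≈ 266.5°
Leg 2: φ1=-0.0087511, φ2=-0.4326514, Δφ=-0.4239003, Δλ=2.4129334 rad; a=sin²(Δφ/2)+cosφ1·cosφ2·sin²(Δλ/2)=0.8368140317; c=2·atan2(√a, √(1-a))=2.309903155; dist=6371·c=14716.393 ≈ 14716.4 km; running total=25248.7 km
Leg 2 bearing: y=sinΔλ·cosφ2=0.60451486, x=cosφ1·sinφ2-sinφ1·cosφ2·cosΔλ=-0.42519056; θ=atan2(y, x)=125.1210° ≈ 125.1°
Leg 3: φ1=-0.4326514, φ2=-0.2907282, Δφ=0.1419232, Δλ=-4.7952590 rad; a=sin²(Δφ/2)+cosφ1·cosφ2·sin²(Δλ/2)=0.4039095552; c=2·atan2(√a, √(1-a))=1.377412347; dist=6371·c=8775.494 ≈ 8775.5 km; running total=34024.2 km
Leg 3 bearing: y=sinΔλ·cosφ2=0.95474765, x=cosφ1·sinφ2-sinφ1·cosφ2·cosΔλ=-0.22698775; θ=atan2(y, x)=103.3736° ≈ 103.4°
Leg 4: φ1=-0.2907282, φ2=-0.6705171, Δφ=-0.3797889, Δλ=4.5201130 rad; a=sin²(Δφ/2)+cosφ1·cosφ2·sin²(Δλ/2)=0.4826584855; c=2·atan2(√a, √(1-a))=1.536106341; dist=6371·c=9786.533 ≈ 9786.5 km; running total=43810.7 km
Leg 4 bearing: y=sinΔλ·cosφ2=-0.76906199, x=cosφ1·sinφ2-sinφ1·cosφ2·cosΔλ=-0.63823251; θ=atan2(y, x)=-129.6887° <0 so +360° → 230.3113° ≈ 230.3°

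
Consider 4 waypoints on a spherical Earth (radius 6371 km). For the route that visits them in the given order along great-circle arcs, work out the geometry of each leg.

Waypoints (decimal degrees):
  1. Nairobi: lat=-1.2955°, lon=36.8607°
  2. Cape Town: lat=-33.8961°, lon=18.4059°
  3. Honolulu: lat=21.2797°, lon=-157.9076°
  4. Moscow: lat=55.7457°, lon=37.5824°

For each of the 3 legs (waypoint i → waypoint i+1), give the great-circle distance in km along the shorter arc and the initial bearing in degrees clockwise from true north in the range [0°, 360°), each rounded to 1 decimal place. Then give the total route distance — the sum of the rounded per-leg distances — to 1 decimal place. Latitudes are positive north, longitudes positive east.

Leg 1: φ1=-0.0226107, φ2=-0.5915985, Δφ=-0.5689878, Δλ=-0.3220970 rad; a=sin²(Δφ/2)+cosφ1·cosφ2·sin²(Δλ/2)=0.1001143825; c=2·atan2(√a, √(1-a))=0.643882287; dist=6371·c=4102.174 ≈ 4102.2 km; running total=4102.2 km
Leg 1 bearing: y=sinΔλ·cosφ2=-0.26275775, x=cosφ1·sinφ2-sinφ1·cosφ2·cosΔλ=-0.53974470; θ=atan2(y, x)=-154.0423° <0 so +360° → 205.9577° ≈ 206.0°
Leg 2: φ1=-0.5915985, φ2=0.3714008, Δφ=0.9629994, Δλ=-3.0772511 rad; a=sin²(Δφ/2)+cosφ1·cosφ2·sin²(Δλ/2)=0.9871269204; c=2·atan2(√a, √(1-a))=2.914183764; dist=6371·c=18566.265 ≈ 18566.3 km; running total=22668.5 km
Leg 2 bearing: y=sinΔλ·cosφ2=-0.05991339, x=cosφ1·sinφ2-sinφ1·cosφ2·cosΔλ=-0.21734728; θ=atan2(y, x)=-164.5887° <0 so +360° → 195.4113° ≈ 195.4°
Leg 3: φ1=0.3714008, φ2=0.9729460, Δφ=0.6015452, Δλ=3.4119442 rad; a=sin²(Δφ/2)+cosφ1·cosφ2·sin²(Δλ/2)=0.6027340251; c=2·atan2(√a, √(1-a))=1.777738264; dist=6371·c=11325.970 ≈ 11326.0 km; running total=33994.5 km
Leg 3 bearing: y=sinΔλ·cosφ2=-0.15032498, x=cosφ1·sinφ2-sinφ1·cosφ2·cosΔλ=0.96704978; θ=atan2(y, x)=-8.8357° <0 so +360° → 351.1643° ≈ 351.2°

Leg 1: dist=4102.2 km, bearing=206.0°
Leg 2: dist=18566.3 km, bearing=195.4°
Leg 3: dist=11326.0 km, bearing=351.2°
Total: 33994.5 km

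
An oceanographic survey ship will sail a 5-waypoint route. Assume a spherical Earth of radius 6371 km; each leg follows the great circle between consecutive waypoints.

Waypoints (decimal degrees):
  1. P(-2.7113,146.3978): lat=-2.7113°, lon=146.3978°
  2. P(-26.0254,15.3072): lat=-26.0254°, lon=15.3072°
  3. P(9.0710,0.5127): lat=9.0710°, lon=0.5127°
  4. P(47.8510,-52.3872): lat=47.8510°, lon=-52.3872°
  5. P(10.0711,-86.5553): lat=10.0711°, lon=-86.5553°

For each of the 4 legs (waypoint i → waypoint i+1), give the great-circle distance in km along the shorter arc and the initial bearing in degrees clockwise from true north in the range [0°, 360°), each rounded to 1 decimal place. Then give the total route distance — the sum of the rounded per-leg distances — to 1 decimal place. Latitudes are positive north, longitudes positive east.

Leg 1: φ1=-0.0473211, φ2=-0.4542289, Δφ=-0.4069078, Δλ=-2.2879626 rad; a=sin²(Δφ/2)+cosφ1·cosφ2·sin²(Δλ/2)=0.7845947927; c=2·atan2(√a, √(1-a))=2.176316187; dist=6371·c=13865.310 ≈ 13865.3 km; running total=13865.3 km
Leg 1 bearing: y=sinΔλ·cosφ2=-0.67724868, x=cosφ1·sinφ2-sinφ1·cosφ2·cosΔλ=-0.46621608; θ=atan2(y, x)=-124.5434° <0 so +360° → 235.4566° ≈ 235.5°
Leg 2: φ1=-0.4542289, φ2=0.1583188, Δφ=0.6125477, Δλ=-0.2582127 rad; a=sin²(Δφ/2)+cosφ1·cosφ2·sin²(Δλ/2)=0.1056160240; c=2·atan2(√a, √(1-a))=0.661994252; dist=6371·c=4217.565 ≈ 4217.6 km; running total=18082.9 km
Leg 2 bearing: y=sinΔλ·cosφ2=-0.25215944, x=cosφ1·sinφ2-sinφ1·cosφ2·cosΔλ=0.56058963; θ=atan2(y, x)=-24.2187° <0 so +360° → 335.7813° ≈ 335.8°
Leg 3: φ1=0.1583188, φ2=0.8351575, Δφ=0.6768387, Δλ=-0.9232774 rad; a=sin²(Δφ/2)+cosφ1·cosφ2·sin²(Δλ/2)=0.2416919912; c=2·atan2(√a, √(1-a))=1.027902358; dist=6371·c=6548.766 ≈ 6548.8 km; running total=24631.7 km
Leg 3 bearing: y=sinΔλ·cosφ2=-0.53522670, x=cosφ1·sinφ2-sinφ1·cosφ2·cosΔλ=0.66831151; θ=atan2(y, x)=-38.6900° <0 so +360° → 321.3100° ≈ 321.3°
Leg 4: φ1=0.8351575, φ2=0.1757739, Δφ=-0.6593836, Δλ=-0.5963458 rad; a=sin²(Δφ/2)+cosφ1·cosφ2·sin²(Δλ/2)=0.1618374063; c=2·atan2(√a, √(1-a))=0.828034055; dist=6371·c=5275.405 ≈ 5275.4 km; running total=29907.1 km
Leg 4 bearing: y=sinΔλ·cosφ2=-0.55296905, x=cosφ1·sinφ2-sinφ1·cosφ2·cosΔλ=-0.48663074; θ=atan2(y, x)=-131.3488° <0 so +360° → 228.6512° ≈ 228.7°

Leg 1: dist=13865.3 km, bearing=235.5°
Leg 2: dist=4217.6 km, bearing=335.8°
Leg 3: dist=6548.8 km, bearing=321.3°
Leg 4: dist=5275.4 km, bearing=228.7°
Total: 29907.1 km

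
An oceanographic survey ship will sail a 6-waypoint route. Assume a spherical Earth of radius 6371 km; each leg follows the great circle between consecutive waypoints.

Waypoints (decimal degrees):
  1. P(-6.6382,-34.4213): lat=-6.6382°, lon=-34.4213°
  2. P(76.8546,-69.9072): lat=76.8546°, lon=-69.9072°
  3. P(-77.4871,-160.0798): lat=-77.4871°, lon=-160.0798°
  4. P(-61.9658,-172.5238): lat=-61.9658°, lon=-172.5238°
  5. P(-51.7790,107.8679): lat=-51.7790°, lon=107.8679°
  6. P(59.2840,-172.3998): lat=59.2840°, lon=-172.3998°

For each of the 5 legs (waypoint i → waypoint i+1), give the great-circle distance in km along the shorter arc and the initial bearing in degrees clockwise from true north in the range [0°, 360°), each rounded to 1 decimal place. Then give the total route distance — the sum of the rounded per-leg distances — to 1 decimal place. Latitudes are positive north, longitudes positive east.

Leg 1: φ1=-0.1158584, φ2=1.3413658, Δφ=1.4572243, Δλ=-0.6193458 rad; a=sin²(Δφ/2)+cosφ1·cosφ2·sin²(Δλ/2)=0.4643153244; c=2·atan2(√a, √(1-a))=1.499366249; dist=6371·c=9552.462 ≈ 9552.5 km; running total=9552.5 km
Leg 1 bearing: y=sinΔλ·cosφ2=-0.13201964, x=cosφ1·sinφ2-sinφ1·cosφ2·cosΔλ=0.98867448; θ=atan2(y, x)=-7.6058° <0 so +360° → 352.3942° ≈ 352.4°
Leg 2: φ1=1.3413658, φ2=-1.3524050, Δφ=-2.6937708, Δλ=-1.5738088 rad; a=sin²(Δφ/2)+cosφ1·cosφ2·sin²(Δλ/2)=0.9754070836; c=2·atan2(√a, √(1-a))=2.826650075; dist=6371·c=18008.588 ≈ 18008.6 km; running total=27561.1 km
Leg 2 bearing: y=sinΔλ·cosφ2=-0.21665844, x=cosφ1·sinφ2-sinφ1·cosφ2·cosΔλ=-0.22138550; θ=atan2(y, x)=-135.6183° <0 so +360° → 224.3817° ≈ 224.4°
Leg 3: φ1=-1.3524050, φ2=-1.0815072, Δφ=0.2708978, Δλ=-0.2171888 rad; a=sin²(Δφ/2)+cosφ1·cosφ2·sin²(Δλ/2)=0.0194306174; c=2·atan2(√a, √(1-a))=0.279698321; dist=6371·c=1781.958 ≈ 1782.0 km; running total=29343.1 km
Leg 3 bearing: y=sinΔλ·cosφ2=-0.10127777, x=cosφ1·sinφ2-sinφ1·cosφ2·cosΔλ=0.25681723; θ=atan2(y, x)=-21.5222° <0 so +360° → 338.4778° ≈ 338.5°
Leg 4: φ1=-1.0815072, φ2=-0.9037140, Δφ=0.1777932, Δλ=4.8937584 rad; a=sin²(Δφ/2)+cosφ1·cosφ2·sin²(Δλ/2)=0.1270494627; c=2·atan2(√a, √(1-a))=0.728909659; dist=6371·c=4643.883 ≈ 4643.9 km; running total=33987.0 km
Leg 4 bearing: y=sinΔλ·cosφ2=-0.60854829, x=cosφ1·sinφ2-sinφ1·cosφ2·cosΔλ=-0.27074078; θ=atan2(y, x)=-113.9841° <0 so +360° → 246.0159° ≈ 246.0°
Leg 5: φ1=-0.9037140, φ2=1.0347010, Δφ=1.9384150, Δλ=-4.8915942 rad; a=sin²(Δφ/2)+cosφ1·cosφ2·sin²(Δλ/2)=0.8095420743; c=2·atan2(√a, √(1-a))=2.238372286; dist=6371·c=14260.670 ≈ 14260.7 km; running total=48247.7 km
Leg 5 bearing: y=sinΔλ·cosφ2=0.50260317, x=cosφ1·sinφ2-sinφ1·cosφ2·cosΔλ=0.60342760; θ=atan2(y, x)=39.7914° ≈ 39.8°

Leg 1: dist=9552.5 km, bearing=352.4°
Leg 2: dist=18008.6 km, bearing=224.4°
Leg 3: dist=1782.0 km, bearing=338.5°
Leg 4: dist=4643.9 km, bearing=246.0°
Leg 5: dist=14260.7 km, bearing=39.8°
Total: 48247.7 km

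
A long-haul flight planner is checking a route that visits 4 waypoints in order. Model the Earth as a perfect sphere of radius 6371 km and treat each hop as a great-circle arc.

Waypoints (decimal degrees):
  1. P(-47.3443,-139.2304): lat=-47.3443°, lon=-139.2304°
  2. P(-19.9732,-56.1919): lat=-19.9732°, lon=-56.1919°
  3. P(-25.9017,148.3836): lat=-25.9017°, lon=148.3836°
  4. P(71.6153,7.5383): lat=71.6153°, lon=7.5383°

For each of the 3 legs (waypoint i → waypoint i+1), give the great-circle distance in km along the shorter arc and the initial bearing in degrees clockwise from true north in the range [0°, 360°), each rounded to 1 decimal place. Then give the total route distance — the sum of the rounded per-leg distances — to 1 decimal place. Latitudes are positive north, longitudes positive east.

Leg 1: dist=7875.8 km, bearing=99.0°
Leg 2: dist=14265.2 km, bearing=208.5°
Leg 3: dist=14387.0 km, bearing=345.1°
Total: 36528.0 km

Leg 1: φ1=-0.8263139, φ2=-0.3485981, Δφ=0.4777158, Δλ=1.4492952 rad; a=sin²(Δφ/2)+cosφ1·cosφ2·sin²(Δλ/2)=0.3358012070; c=2·atan2(√a, √(1-a))=1.236189756; dist=6371·c=7875.765 ≈ 7875.8 km; running total=7875.8 km
Leg 1 bearing: y=sinΔλ·cosφ2=0.93292373, x=cosφ1·sinφ2-sinφ1·cosφ2·cosΔλ=-0.14767645; θ=atan2(y, x)=98.9950° ≈ 99.0°
Leg 2: φ1=-0.3485981, φ2=-0.4520699, Δφ=-0.1034718, Δλ=3.5705160 rad; a=sin²(Δφ/2)+cosφ1·cosφ2·sin²(Δλ/2)=0.8098211864; c=2·atan2(√a, √(1-a))=2.239083305; dist=6371·c=14265.200 ≈ 14265.2 km; running total=22141.0 km
Leg 2 bearing: y=sinΔλ·cosφ2=-0.37411346, x=cosφ1·sinφ2-sinφ1·cosφ2·cosΔλ=-0.68998728; θ=atan2(y, x)=-151.5333° <0 so +360° → 208.4667° ≈ 208.5°
Leg 3: φ1=-0.4520699, φ2=1.2499228, Δφ=1.7019927, Δλ=-2.4582142 rad; a=sin²(Δφ/2)+cosφ1·cosφ2·sin²(Δλ/2)=0.8172680119; c=2·atan2(√a, √(1-a))=2.258204388; dist=6371·c=14387.020 ≈ 14387.0 km; running total=36528.0 km
Leg 3 bearing: y=sinΔλ·cosφ2=-0.19914598, x=cosφ1·sinφ2-sinφ1·cosφ2·cosΔλ=0.74679643; θ=atan2(y, x)=-14.9314° <0 so +360° → 345.0686° ≈ 345.1°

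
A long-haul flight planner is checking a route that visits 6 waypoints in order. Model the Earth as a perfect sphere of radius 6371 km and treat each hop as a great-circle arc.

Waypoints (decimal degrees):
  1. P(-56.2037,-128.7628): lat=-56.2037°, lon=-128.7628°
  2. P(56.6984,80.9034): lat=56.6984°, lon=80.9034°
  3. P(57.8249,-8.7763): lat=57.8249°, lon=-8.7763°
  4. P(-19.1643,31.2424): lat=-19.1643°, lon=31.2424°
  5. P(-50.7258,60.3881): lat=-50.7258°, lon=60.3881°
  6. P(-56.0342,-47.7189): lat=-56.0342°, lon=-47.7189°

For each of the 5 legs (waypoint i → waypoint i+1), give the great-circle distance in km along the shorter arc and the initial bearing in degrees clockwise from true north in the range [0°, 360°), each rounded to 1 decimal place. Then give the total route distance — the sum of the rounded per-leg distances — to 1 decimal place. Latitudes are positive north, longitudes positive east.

Leg 1: φ1=-0.9809396, φ2=0.9895738, Δφ=1.9705134, Δλ=3.6593655 rad; a=sin²(Δφ/2)+cosφ1·cosφ2·sin²(Δλ/2)=0.9799658393; c=2·atan2(√a, √(1-a))=2.857554641; dist=6371·c=18205.481 ≈ 18205.5 km; running total=18205.5 km
Leg 1 bearing: y=sinΔλ·cosφ2=-0.27174829, x=cosφ1·sinφ2-sinφ1·cosφ2·cosΔλ=0.06844006; θ=atan2(y, x)=-75.8640° <0 so +360° → 284.1360° ≈ 284.1°
Leg 2: φ1=0.9895738, φ2=1.0092349, Δφ=0.0196611, Δλ=-1.5652060 rad; a=sin²(Δφ/2)+cosφ1·cosφ2·sin²(Δλ/2)=0.1454652877; c=2·atan2(√a, √(1-a))=0.782618700; dist=6371·c=4986.064 ≈ 4986.1 km; running total=23191.6 km
Leg 2 bearing: y=sinΔλ·cosφ2=-0.53250016, x=cosφ1·sinφ2-sinφ1·cosφ2·cosΔλ=0.46223817; θ=atan2(y, x)=-49.0403° <0 so +360° → 310.9597° ≈ 311.0°
Leg 3: φ1=1.0092349, φ2=-0.3344801, Δφ=-1.3437150, Δλ=0.6984581 rad; a=sin²(Δφ/2)+cosφ1·cosφ2·sin²(Δλ/2)=0.4463249388; c=2·atan2(√a, √(1-a))=1.463238943; dist=6371·c=9322.295 ≈ 9322.3 km; running total=32513.9 km
Leg 3 bearing: y=sinΔλ·cosφ2=0.60740116, x=cosφ1·sinφ2-sinφ1·cosφ2·cosΔλ=-0.78710850; θ=atan2(y, x)=142.3431° ≈ 142.3°
Leg 4: φ1=-0.3344801, φ2=-0.8853322, Δφ=-0.5508521, Δλ=0.5086884 rad; a=sin²(Δφ/2)+cosφ1·cosφ2·sin²(Δλ/2)=0.1118156151; c=2·atan2(√a, √(1-a))=0.681912438; dist=6371·c=4344.464 ≈ 4344.5 km; running total=36858.4 km
Leg 4 bearing: y=sinΔλ·cosφ2=0.30830711, x=cosφ1·sinφ2-sinφ1·cosφ2·cosΔλ=-0.54972562; θ=atan2(y, x)=150.7146° ≈ 150.7°
Leg 5: φ1=-0.8853322, φ2=-0.9779813, Δφ=-0.0926491, Δλ=-1.8868231 rad; a=sin²(Δφ/2)+cosφ1·cosφ2·sin²(Δλ/2)=0.2339409697; c=2·atan2(√a, √(1-a))=1.009696086; dist=6371·c=6432.774 ≈ 6432.8 km; running total=43291.2 km
Leg 5 bearing: y=sinΔλ·cosφ2=-0.53102998, x=cosφ1·sinφ2-sinφ1·cosφ2·cosΔλ=-0.65943728; θ=atan2(y, x)=-141.1563° <0 so +360° → 218.8437° ≈ 218.8°

Leg 1: dist=18205.5 km, bearing=284.1°
Leg 2: dist=4986.1 km, bearing=311.0°
Leg 3: dist=9322.3 km, bearing=142.3°
Leg 4: dist=4344.5 km, bearing=150.7°
Leg 5: dist=6432.8 km, bearing=218.8°
Total: 43291.2 km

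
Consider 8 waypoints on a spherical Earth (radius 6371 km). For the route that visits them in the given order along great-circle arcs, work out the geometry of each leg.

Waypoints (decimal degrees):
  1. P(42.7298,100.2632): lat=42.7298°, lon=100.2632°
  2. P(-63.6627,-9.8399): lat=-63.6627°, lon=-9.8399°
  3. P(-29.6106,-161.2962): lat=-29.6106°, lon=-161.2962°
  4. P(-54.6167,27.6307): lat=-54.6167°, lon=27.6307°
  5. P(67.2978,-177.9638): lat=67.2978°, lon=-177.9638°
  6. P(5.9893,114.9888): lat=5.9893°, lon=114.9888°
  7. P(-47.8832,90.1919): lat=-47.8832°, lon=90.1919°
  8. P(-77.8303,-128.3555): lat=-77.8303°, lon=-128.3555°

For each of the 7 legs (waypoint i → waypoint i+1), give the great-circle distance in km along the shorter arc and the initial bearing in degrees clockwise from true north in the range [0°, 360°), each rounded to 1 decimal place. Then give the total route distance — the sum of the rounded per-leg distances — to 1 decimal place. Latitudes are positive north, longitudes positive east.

Leg 1: dist=15129.7 km, bearing=216.9°
Leg 2: dist=9343.9 km, bearing=204.7°
Leg 3: dist=10610.4 km, bearing=185.2°
Leg 4: dist=18068.4 km, bearing=33.7°
Leg 5: dist=8424.4 km, bearing=250.9°
Leg 6: dist=6463.1 km, bearing=199.3°
Leg 7: dist=5791.2 km, bearing=170.4°
Total: 73831.1 km

Leg 1: φ1=0.7457757, φ2=-1.1111237, Δφ=-1.8568994, Δλ=-1.9216616 rad; a=sin²(Δφ/2)+cosφ1·cosφ2·sin²(Δλ/2)=0.8600600564; c=2·atan2(√a, √(1-a))=2.374771741; dist=6371·c=15129.671 ≈ 15129.7 km; running total=15129.7 km
Leg 1 bearing: y=sinΔλ·cosφ2=-0.41662534, x=cosφ1·sinφ2-sinφ1·cosφ2·cosΔλ=-0.55484263; θ=atan2(y, x)=-143.0975° <0 so +360° → 216.9025° ≈ 216.9°
Leg 2: φ1=-1.1111237, φ2=-0.5168025, Δφ=0.5943213, Δλ=-2.6434111 rad; a=sin²(Δφ/2)+cosφ1·cosφ2·sin²(Δλ/2)=0.4480093408; c=2·atan2(√a, √(1-a))=1.466626715; dist=6371·c=9343.879 ≈ 9343.9 km; running total=24473.6 km
Leg 2 bearing: y=sinΔλ·cosφ2=-0.41542614, x=cosφ1·sinφ2-sinφ1·cosφ2·cosΔλ=-0.90366421; θ=atan2(y, x)=-155.3111° <0 so +360° → 204.6889° ≈ 204.7°
Leg 3: φ1=-0.5168025, φ2=-0.9532412, Δφ=-0.4364388, Δλ=3.2973965 rad; a=sin²(Δφ/2)+cosφ1·cosφ2·sin²(Δλ/2)=0.5472421771; c=2·atan2(√a, √(1-a))=1.665421830; dist=6371·c=10610.402 ≈ 10610.4 km; running total=35084.0 km
Leg 3 bearing: y=sinΔλ·cosφ2=-0.08985263, x=cosφ1·sinφ2-sinφ1·cosφ2·cosΔλ=-0.99146317; θ=atan2(y, x)=-174.8216° <0 so +360° → 185.1784° ≈ 185.2°
Leg 4: φ1=-0.9532412, φ2=1.1745682, Δφ=2.1278094, Δλ=-3.5883009 rad; a=sin²(Δφ/2)+cosφ1·cosφ2·sin²(Δλ/2)=0.9768390572; c=2·atan2(√a, √(1-a))=2.836030911; dist=6371·c=18068.353 ≈ 18068.4 km; running total=53152.4 km
Leg 4 bearing: y=sinΔλ·cosφ2=0.16672640, x=cosφ1·sinφ2-sinφ1·cosφ2·cosΔλ=0.25040041; θ=atan2(y, x)=33.6572° ≈ 33.7°
Leg 5: φ1=1.1745682, φ2=0.1045330, Δφ=-1.0700352, Δλ=5.1129874 rad; a=sin²(Δφ/2)+cosφ1·cosφ2·sin²(Δλ/2)=0.3770287792; c=2·atan2(√a, √(1-a))=1.322304447; dist=6371·c=8424.402 ≈ 8424.4 km; running total=61576.8 km
Leg 5 bearing: y=sinΔλ·cosφ2=-0.91580135, x=cosφ1·sinφ2-sinφ1·cosφ2·cosΔλ=-0.31752196; θ=atan2(y, x)=-109.1222° <0 so +360° → 250.8778° ≈ 250.9°
Leg 6: φ1=0.1045330, φ2=-0.8357195, Δφ=-0.9402525, Δλ=-0.4327875 rad; a=sin²(Δφ/2)+cosφ1·cosφ2·sin²(Δλ/2)=0.2359558277; c=2·atan2(√a, √(1-a))=1.014448494; dist=6371·c=6463.051 ≈ 6463.1 km; running total=68039.9 km
Leg 6 bearing: y=sinΔλ·cosφ2=-0.28127015, x=cosφ1·sinφ2-sinφ1·cosφ2·cosΔλ=-0.80125514; θ=atan2(y, x)=-160.6570° <0 so +360° → 199.3430° ≈ 199.3°
Leg 7: φ1=-0.8357195, φ2=-1.3583950, Δφ=-0.5226755, Δλ=-3.8143717 rad; a=sin²(Δφ/2)+cosφ1·cosφ2·sin²(Δλ/2)=0.1927301970; c=2·atan2(√a, √(1-a))=0.908994093; dist=6371·c=5791.201 ≈ 5791.2 km; running total=73831.1 km
Leg 7 bearing: y=sinΔλ·cosφ2=0.13136743, x=cosφ1·sinφ2-sinφ1·cosφ2·cosΔλ=-0.77787124; θ=atan2(y, x)=170.4143° ≈ 170.4°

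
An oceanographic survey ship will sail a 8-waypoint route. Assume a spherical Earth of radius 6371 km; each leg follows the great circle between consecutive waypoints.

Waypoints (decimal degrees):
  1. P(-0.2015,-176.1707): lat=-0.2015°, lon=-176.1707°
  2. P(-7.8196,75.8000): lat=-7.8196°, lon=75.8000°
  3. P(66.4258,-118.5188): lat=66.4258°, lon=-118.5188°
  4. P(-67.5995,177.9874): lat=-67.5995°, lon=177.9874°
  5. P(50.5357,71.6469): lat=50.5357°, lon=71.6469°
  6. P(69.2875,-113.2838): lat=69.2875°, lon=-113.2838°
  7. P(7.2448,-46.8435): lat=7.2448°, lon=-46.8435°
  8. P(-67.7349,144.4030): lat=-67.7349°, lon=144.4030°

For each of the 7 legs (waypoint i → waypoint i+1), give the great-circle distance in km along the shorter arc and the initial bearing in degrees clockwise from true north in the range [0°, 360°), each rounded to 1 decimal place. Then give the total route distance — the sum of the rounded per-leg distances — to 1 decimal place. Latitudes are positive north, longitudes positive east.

Leg 1: φ1=-0.0035168, φ2=-0.1364778, Δφ=-0.1329609, Δλ=4.3977183 rad; a=sin²(Δφ/2)+cosφ1·cosφ2·sin²(Δλ/2)=0.6530724844; c=2·atan2(√a, √(1-a))=1.881937241; dist=6371·c=11989.822 ≈ 11989.8 km; running total=11989.8 km
Leg 1 bearing: y=sinΔλ·cosφ2=-0.94205630, x=cosφ1·sinφ2-sinφ1·cosφ2·cosΔλ=-0.13713199; θ=atan2(y, x)=-98.2822° <0 so +360° → 261.7178° ≈ 261.7°
Leg 2: φ1=-0.1364778, φ2=1.1593489, Δφ=1.2958267, Δλ=-3.3915029 rad; a=sin²(Δφ/2)+cosφ1·cosφ2·sin²(Δλ/2)=0.7543043120; c=2·atan2(√a, √(1-a))=2.104364340; dist=6371·c=13406.905 ≈ 13406.9 km; running total=25396.7 km
Leg 2 bearing: y=sinΔλ·cosφ2=0.09891104, x=cosφ1·sinφ2-sinφ1·cosφ2·cosΔλ=0.85529753; θ=atan2(y, x)=6.5967° ≈ 6.6°
Leg 3: φ1=1.1593489, φ2=-1.1798338, Δφ=-2.3391828, Δλ=5.1750094 rad; a=sin²(Δφ/2)+cosφ1·cosφ2·sin²(Δλ/2)=0.8896822904; c=2·atan2(√a, √(1-a))=2.464447381; dist=6371·c=15700.994 ≈ 15701.0 km; running total=41097.7 km
Leg 3 bearing: y=sinΔλ·cosφ2=-0.34102179, x=cosφ1·sinφ2-sinφ1·cosφ2·cosΔλ=-0.52563770; θ=atan2(y, x)=-147.0254° <0 so +360° → 212.9746° ≈ 213.0°
Leg 4: φ1=-1.1798338, φ2=0.8820144, Δφ=2.0618482, Δλ=-1.8559919 rad; a=sin²(Δφ/2)+cosφ1·cosφ2·sin²(Δλ/2)=0.8909557224; c=2·atan2(√a, √(1-a))=2.468522488; dist=6371·c=15726.957 ≈ 15727.0 km; running total=56824.7 km
Leg 4 bearing: y=sinΔλ·cosφ2=-0.60992341, x=cosφ1·sinφ2-sinφ1·cosφ2·cosΔλ=0.12887173; θ=atan2(y, x)=-78.0694° <0 so +360° → 281.9306° ≈ 281.9°
Leg 5: φ1=0.8820144, φ2=1.2092950, Δφ=0.3272807, Δλ=-3.2276496 rad; a=sin²(Δφ/2)+cosφ1·cosφ2·sin²(Δλ/2)=0.2509214094; c=2·atan2(√a, √(1-a))=1.049324151; dist=6371·c=6685.244 ≈ 6685.2 km; running total=63509.9 km
Leg 5 bearing: y=sinΔλ·cosφ2=0.03039897, x=cosφ1·sinφ2-sinφ1·cosφ2·cosΔλ=0.86655371; θ=atan2(y, x)=2.0091° ≈ 2.0°
Leg 6: φ1=1.2092950, φ2=0.1264456, Δφ=-1.0828494, Δλ=1.1596020 rad; a=sin²(Δφ/2)+cosφ1·cosφ2·sin²(Δλ/2)=0.3709017380; c=2·atan2(√a, √(1-a))=1.309641365; dist=6371·c=8343.725 ≈ 8343.7 km; running total=71853.6 km
Leg 6 bearing: y=sinΔλ·cosφ2=0.90932597, x=cosφ1·sinφ2-sinφ1·cosφ2·cosΔλ=-0.32628335; θ=atan2(y, x)=109.7389° ≈ 109.7°
Leg 7: φ1=0.1264456, φ2=-1.1821970, Δφ=-1.3086426, Δλ=3.3378811 rad; a=sin²(Δφ/2)+cosφ1·cosφ2·sin²(Δλ/2)=0.7426781138; c=2·atan2(√a, √(1-a))=2.077566884; dist=6371·c=13236.179 ≈ 13236.2 km; running total=85089.8 km
Leg 7 bearing: y=sinΔλ·cosφ2=-0.07389556, x=cosφ1·sinφ2-sinφ1·cosφ2·cosΔλ=-0.87118814; θ=atan2(y, x)=-175.1517° <0 so +360° → 184.8483° ≈ 184.8°

Leg 1: dist=11989.8 km, bearing=261.7°
Leg 2: dist=13406.9 km, bearing=6.6°
Leg 3: dist=15701.0 km, bearing=213.0°
Leg 4: dist=15727.0 km, bearing=281.9°
Leg 5: dist=6685.2 km, bearing=2.0°
Leg 6: dist=8343.7 km, bearing=109.7°
Leg 7: dist=13236.2 km, bearing=184.8°
Total: 85089.8 km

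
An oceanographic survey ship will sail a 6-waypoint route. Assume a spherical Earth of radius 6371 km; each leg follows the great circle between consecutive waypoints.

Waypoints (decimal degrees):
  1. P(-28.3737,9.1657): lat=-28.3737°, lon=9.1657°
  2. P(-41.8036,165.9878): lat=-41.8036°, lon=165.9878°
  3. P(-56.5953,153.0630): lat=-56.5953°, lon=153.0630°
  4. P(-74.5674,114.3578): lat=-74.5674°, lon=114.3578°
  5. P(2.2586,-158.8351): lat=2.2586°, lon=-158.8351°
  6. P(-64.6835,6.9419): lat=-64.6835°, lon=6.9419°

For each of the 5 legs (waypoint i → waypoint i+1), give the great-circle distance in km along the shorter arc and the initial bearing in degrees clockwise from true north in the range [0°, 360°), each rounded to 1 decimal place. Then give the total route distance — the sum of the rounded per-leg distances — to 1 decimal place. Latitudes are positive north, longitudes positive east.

Leg 1: φ1=-0.4952145, φ2=-0.7296105, Δφ=-0.2343960, Δλ=2.7370620 rad; a=sin²(Δφ/2)+cosφ1·cosφ2·sin²(Δλ/2)=0.6430862715; c=2·atan2(√a, √(1-a))=1.861026253; dist=6371·c=11856.598 ≈ 11856.6 km; running total=11856.6 km
Leg 1 bearing: y=sinΔλ·cosφ2=0.29339344, x=cosφ1·sinφ2-sinφ1·cosφ2·cosΔλ=-0.91215435; θ=atan2(y, x)=162.1697° ≈ 162.2°
Leg 2: φ1=-0.7296105, φ2=-0.9877743, Δφ=-0.2581639, Δλ=-0.2255803 rad; a=sin²(Δφ/2)+cosφ1·cosφ2·sin²(Δλ/2)=0.0217686360; c=2·atan2(√a, √(1-a))=0.296165182; dist=6371·c=1886.868 ≈ 1886.9 km; running total=13743.5 km
Leg 2 bearing: y=sinΔλ·cosφ2=-0.12314245, x=cosφ1·sinφ2-sinφ1·cosφ2·cosΔλ=-0.26460345; θ=atan2(y, x)=-155.0434° <0 so +360° → 204.9566° ≈ 205.0°
Leg 3: φ1=-0.9877743, φ2=-1.3014466, Δφ=-0.3136723, Δλ=-0.6755332 rad; a=sin²(Δφ/2)+cosφ1·cosφ2·sin²(Δλ/2)=0.0404845958; c=2·atan2(√a, √(1-a))=0.405181650; dist=6371·c=2581.412 ≈ 2581.4 km; running total=16324.9 km
Leg 3 bearing: y=sinΔλ·cosφ2=-0.16639881, x=cosφ1·sinφ2-sinφ1·cosφ2·cosΔλ=-0.35734271; θ=atan2(y, x)=-155.0307° <0 so +360° → 204.9693° ≈ 205.0°
Leg 4: φ1=-1.3014466, φ2=0.0394200, Δφ=1.3408667, Δλ=-4.7681156 rad; a=sin²(Δφ/2)+cosφ1·cosφ2·sin²(Δλ/2)=0.5115894610; c=2·atan2(√a, √(1-a))=1.593977325; dist=6371·c=10155.230 ≈ 10155.2 km; running total=26480.1 km
Leg 4 bearing: y=sinΔλ·cosφ2=0.99767201, x=cosφ1·sinφ2-sinφ1·cosφ2·cosΔλ=0.06413497; θ=atan2(y, x)=86.3218° ≈ 86.3°
Leg 5: φ1=0.0394200, φ2=-1.1289400, Δφ=-1.1683601, Δλ=2.8933545 rad; a=sin²(Δφ/2)+cosφ1·cosφ2·sin²(Δλ/2)=0.7249065876; c=2·atan2(√a, √(1-a))=2.037352473; dist=6371·c=12979.973 ≈ 12980.0 km; running total=39460.1 km
Leg 5 bearing: y=sinΔλ·cosφ2=0.10506431, x=cosφ1·sinφ2-sinφ1·cosφ2·cosΔλ=-0.88692142; θ=atan2(y, x)=173.2443° ≈ 173.2°

Leg 1: dist=11856.6 km, bearing=162.2°
Leg 2: dist=1886.9 km, bearing=205.0°
Leg 3: dist=2581.4 km, bearing=205.0°
Leg 4: dist=10155.2 km, bearing=86.3°
Leg 5: dist=12980.0 km, bearing=173.2°
Total: 39460.1 km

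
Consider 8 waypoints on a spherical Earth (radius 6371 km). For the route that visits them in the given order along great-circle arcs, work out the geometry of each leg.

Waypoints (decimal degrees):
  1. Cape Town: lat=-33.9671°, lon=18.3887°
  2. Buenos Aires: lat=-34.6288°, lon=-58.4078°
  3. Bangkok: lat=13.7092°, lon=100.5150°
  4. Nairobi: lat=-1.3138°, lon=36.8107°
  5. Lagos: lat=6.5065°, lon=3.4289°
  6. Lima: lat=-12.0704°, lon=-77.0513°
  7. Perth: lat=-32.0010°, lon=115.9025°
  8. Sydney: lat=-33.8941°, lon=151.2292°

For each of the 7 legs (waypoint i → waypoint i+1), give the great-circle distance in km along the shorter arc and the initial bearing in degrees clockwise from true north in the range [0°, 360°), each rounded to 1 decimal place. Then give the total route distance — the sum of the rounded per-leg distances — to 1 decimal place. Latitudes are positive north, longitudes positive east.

Leg 1: φ1=-0.5928377, φ2=-0.6043866, Δφ=-0.0115488, Δλ=-1.3403518 rad; a=sin²(Δφ/2)+cosφ1·cosφ2·sin²(Δλ/2)=0.2633145341; c=2·atan2(√a, √(1-a))=1.077682616; dist=6371·c=6865.916 ≈ 6865.9 km; running total=6865.9 km
Leg 1 bearing: y=sinΔλ·cosφ2=-0.80109873, x=cosφ1·sinφ2-sinφ1·cosφ2·cosΔλ=-0.36627965; θ=atan2(y, x)=-114.5709° <0 so +360° → 245.4291° ≈ 245.4°
Leg 2: φ1=-0.6043866, φ2=0.2392707, Δφ=0.8436573, Δλ=2.7737261 rad; a=sin²(Δφ/2)+cosφ1·cosφ2·sin²(Δλ/2)=0.9402996590; c=2·atan2(√a, √(1-a))=2.647921798; dist=6371·c=16869.910 ≈ 16869.9 km; running total=23735.8 km
Leg 2 bearing: y=sinΔλ·cosφ2=0.34938018, x=cosφ1·sinφ2-sinφ1·cosφ2·cosΔλ=-0.32012237; θ=atan2(y, x)=132.4977° ≈ 132.5°
Leg 3: φ1=0.2392707, φ2=-0.0229301, Δφ=-0.2622008, Δλ=-1.1118498 rad; a=sin²(Δφ/2)+cosφ1·cosφ2·sin²(Δλ/2)=0.2875818836; c=2·atan2(√a, √(1-a))=1.132015353; dist=6371·c=7212.070 ≈ 7212.1 km; running total=30947.9 km
Leg 3 bearing: y=sinΔλ·cosφ2=-0.89628400, x=cosφ1·sinφ2-sinφ1·cosφ2·cosΔλ=-0.12723666; θ=atan2(y, x)=-98.0797° <0 so +360° → 261.9203° ≈ 261.9°
Leg 4: φ1=-0.0229301, φ2=0.1135598, Δφ=0.1364900, Δλ=-0.5826223 rad; a=sin²(Δφ/2)+cosφ1·cosφ2·sin²(Δλ/2)=0.0865859582; c=2·atan2(√a, √(1-a))=0.597351661; dist=6371·c=3805.727 ≈ 3805.7 km; running total=34753.6 km
Leg 4 bearing: y=sinΔλ·cosφ2=-0.54667159, x=cosφ1·sinφ2-sinφ1·cosφ2·cosΔλ=0.13230833; θ=atan2(y, x)=-76.3946° <0 so +360° → 283.6054° ≈ 283.6°
Leg 5: φ1=0.1135598, φ2=-0.2106682, Δφ=-0.3242281, Δλ=-1.4046445 rad; a=sin²(Δφ/2)+cosφ1·cosφ2·sin²(Δλ/2)=0.4315028341; c=2·atan2(√a, √(1-a))=1.433369829; dist=6371·c=9131.999 ≈ 9132.0 km; running total=43885.6 km
Leg 5 bearing: y=sinΔλ·cosφ2=-0.96442437, x=cosφ1·sinφ2-sinφ1·cosφ2·cosΔλ=-0.22609330; θ=atan2(y, x)=-103.1938° <0 so +360° → 256.8062° ≈ 256.8°
Leg 6: φ1=-0.2106682, φ2=-0.5585228, Δφ=-0.3478546, Δλ=3.3676791 rad; a=sin²(Δφ/2)+cosφ1·cosφ2·sin²(Δλ/2)=0.8486845484; c=2·atan2(√a, √(1-a))=2.342516442; dist=6371·c=14924.172 ≈ 14924.2 km; running total=58809.8 km
Leg 6 bearing: y=sinΔλ·cosφ2=-0.19010089, x=cosφ1·sinφ2-sinφ1·cosφ2·cosΔλ=-0.69104124; θ=atan2(y, x)=-164.6188° <0 so +360° → 195.3812° ≈ 195.4°
Leg 7: φ1=-0.5585228, φ2=-0.5915636, Δφ=-0.0330408, Δλ=0.6165672 rad; a=sin²(Δφ/2)+cosφ1·cosφ2·sin²(Δλ/2)=0.0650809674; c=2·atan2(√a, √(1-a))=0.515922345; dist=6371·c=3286.941 ≈ 3286.9 km; running total=62096.7 km
Leg 7 bearing: y=sinΔλ·cosφ2=0.47997776, x=cosφ1·sinφ2-sinφ1·cosφ2·cosΔλ=-0.11403111; θ=atan2(y, x)=103.3643° ≈ 103.4°

Leg 1: dist=6865.9 km, bearing=245.4°
Leg 2: dist=16869.9 km, bearing=132.5°
Leg 3: dist=7212.1 km, bearing=261.9°
Leg 4: dist=3805.7 km, bearing=283.6°
Leg 5: dist=9132.0 km, bearing=256.8°
Leg 6: dist=14924.2 km, bearing=195.4°
Leg 7: dist=3286.9 km, bearing=103.4°
Total: 62096.7 km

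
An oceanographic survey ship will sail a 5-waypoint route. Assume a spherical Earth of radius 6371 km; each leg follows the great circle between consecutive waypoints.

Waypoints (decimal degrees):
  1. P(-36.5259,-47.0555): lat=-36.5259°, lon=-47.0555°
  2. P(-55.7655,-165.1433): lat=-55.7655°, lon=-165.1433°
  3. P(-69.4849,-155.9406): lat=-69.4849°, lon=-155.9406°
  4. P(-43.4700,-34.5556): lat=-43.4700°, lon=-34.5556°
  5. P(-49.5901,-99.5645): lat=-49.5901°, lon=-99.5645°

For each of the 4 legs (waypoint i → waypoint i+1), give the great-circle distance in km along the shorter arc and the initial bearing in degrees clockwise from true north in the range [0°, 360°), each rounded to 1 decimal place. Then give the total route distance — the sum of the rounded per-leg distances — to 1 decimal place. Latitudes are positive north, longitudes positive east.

Leg 1: dist=8204.7 km, bearing=211.1°
Leg 2: dist=1592.3 km, bearing=166.9°
Leg 3: dist=6583.9 km, bearing=133.8°
Leg 4: dist=4862.6 km, bearing=238.2°
Total: 21243.5 km

Leg 1: φ1=-0.6374972, φ2=-0.9732916, Δφ=-0.3357944, Δλ=-2.0610209 rad; a=sin²(Δφ/2)+cosφ1·cosφ2·sin²(Δλ/2)=0.3603932279; c=2·atan2(√a, √(1-a))=1.287821345; dist=6371·c=8204.710 ≈ 8204.7 km; running total=8204.7 km
Leg 1 bearing: y=sinΔλ·cosφ2=-0.49632448, x=cosφ1·sinφ2-sinφ1·cosφ2·cosΔλ=-0.82201083; θ=atan2(y, x)=-148.8767° <0 so +360° → 211.1233° ≈ 211.1°
Leg 2: φ1=-0.9732916, φ2=-1.2127403, Δφ=-0.2394487, Δλ=0.1606174 rad; a=sin²(Δφ/2)+cosφ1·cosφ2·sin²(Δλ/2)=0.0155344071; c=2·atan2(√a, √(1-a))=0.249924145; dist=6371·c=1592.267 ≈ 1592.3 km; running total=9797.0 km
Leg 2 bearing: y=sinΔλ·cosφ2=0.05604734, x=cosφ1·sinφ2-sinφ1·cosφ2·cosΔλ=-0.24089635; θ=atan2(y, x)=166.9025° ≈ 166.9°
Leg 3: φ1=-1.2127403, φ2=-0.7586946, Δφ=0.4540457, Δλ=2.1185679 rad; a=sin²(Δφ/2)+cosφ1·cosφ2·sin²(Δλ/2)=0.2440559257; c=2·atan2(√a, √(1-a))=1.033415028; dist=6371·c=6583.887 ≈ 6583.9 km; running total=16380.9 km
Leg 3 bearing: y=sinΔλ·cosφ2=0.61955039, x=cosφ1·sinφ2-sinφ1·cosφ2·cosΔλ=-0.59508641; θ=atan2(y, x)=133.8462° ≈ 133.8°
Leg 4: φ1=-0.7586946, φ2=-0.8655105, Δφ=-0.1068159, Δλ=-1.1346193 rad; a=sin²(Δφ/2)+cosφ1·cosφ2·sin²(Δλ/2)=0.1386999128; c=2·atan2(√a, √(1-a))=0.763239899; dist=6371·c=4862.601 ≈ 4862.6 km; running total=21243.5 km
Leg 4 bearing: y=sinΔλ·cosφ2=-0.58755791, x=cosφ1·sinφ2-sinφ1·cosφ2·cosΔλ=-0.36417673; θ=atan2(y, x)=-121.7912° <0 so +360° → 238.2088° ≈ 238.2°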